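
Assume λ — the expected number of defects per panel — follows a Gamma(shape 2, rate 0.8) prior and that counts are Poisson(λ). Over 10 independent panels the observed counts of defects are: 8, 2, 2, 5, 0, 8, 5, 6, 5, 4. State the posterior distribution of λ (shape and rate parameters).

Total count ∑xᵢ = 45 over n = 10 panels.
Gamma is conjugate to the Poisson likelihood: posterior is Gamma(shape = 2+45 = 47, rate = 0.8+10 = 10.8).

Posterior: Gamma(shape=47, rate=10.8)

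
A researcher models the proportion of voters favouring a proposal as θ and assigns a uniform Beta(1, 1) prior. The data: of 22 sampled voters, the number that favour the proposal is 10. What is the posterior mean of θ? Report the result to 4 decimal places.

The binomial likelihood is conjugate to the Beta prior: with 10 successes and 12 failures, the posterior is Beta(1+10, 1+12) = Beta(11, 13).
Posterior mean = α/(α+β) = 11/24 = 0.4583.

Posterior mean ≈ 0.4583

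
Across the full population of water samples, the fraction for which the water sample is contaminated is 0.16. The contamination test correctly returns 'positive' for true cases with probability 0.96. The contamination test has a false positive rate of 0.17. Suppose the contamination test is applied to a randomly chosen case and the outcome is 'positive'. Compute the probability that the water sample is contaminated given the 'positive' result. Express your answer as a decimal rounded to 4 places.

Write H for 'the water sample is contaminated'. Prior odds H:¬H = 0.16/0.84 = 0.19048. For the 'positive' outcome, the likelihood ratio is 0.96/0.17 = 5.6471.
Posterior odds = 0.19048 × 5.6471 = 1.0756, so P(H|E) = 1.0756/(1+1.0756) = 0.5182.

P(H | E) ≈ 0.5182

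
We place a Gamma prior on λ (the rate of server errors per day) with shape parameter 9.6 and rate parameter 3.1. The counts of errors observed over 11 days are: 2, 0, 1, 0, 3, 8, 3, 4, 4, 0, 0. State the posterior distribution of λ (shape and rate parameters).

Posterior: Gamma(shape=34.6, rate=14.1)

Total count ∑xᵢ = 25 over n = 11 days.
Gamma is conjugate to the Poisson likelihood: posterior is Gamma(shape = 9.6+25 = 34.6, rate = 3.1+11 = 14.1).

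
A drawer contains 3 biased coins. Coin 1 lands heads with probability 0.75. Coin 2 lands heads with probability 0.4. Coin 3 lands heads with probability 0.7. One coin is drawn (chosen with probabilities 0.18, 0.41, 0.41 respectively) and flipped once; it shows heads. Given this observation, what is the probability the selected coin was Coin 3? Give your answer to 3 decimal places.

P(heads|C1) = 0.75; P(heads|C2) = 0.4; P(heads|C3) = 0.7.
Prior × likelihood for each source: 0.18·0.75=0.1350, 0.41·0.4=0.1640, 0.41·0.7=0.2870. Summing gives P(heads) = 0.58600.
P(Coin 3 | heads) = 0.2870 / 0.58600 = 0.490.

Posterior probability ≈ 0.490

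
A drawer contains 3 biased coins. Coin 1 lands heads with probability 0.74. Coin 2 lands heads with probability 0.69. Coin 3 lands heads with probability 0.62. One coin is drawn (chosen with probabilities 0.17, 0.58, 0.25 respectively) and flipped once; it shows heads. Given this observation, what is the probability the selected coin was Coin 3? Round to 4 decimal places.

Posterior probability ≈ 0.2276

Tabulate prior·likelihood by source: [1] prior 0.17, lik 0.74, product 0.1258; [2] prior 0.58, lik 0.69, product 0.4002; [3] prior 0.25, lik 0.62, product 0.1550.
Normalizing constant = 0.68100; the posterior for Coin 3 is its product over the sum, 0.1550/0.68100 = 0.2276.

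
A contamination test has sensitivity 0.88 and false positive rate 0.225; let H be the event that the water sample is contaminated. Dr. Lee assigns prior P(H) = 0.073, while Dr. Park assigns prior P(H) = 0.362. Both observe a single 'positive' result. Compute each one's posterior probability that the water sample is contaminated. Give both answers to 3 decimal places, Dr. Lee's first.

The likelihood ratio for a 'positive' result is 0.88/0.225 = 3.9111.
Dr. Lee: prior odds 0.073/0.927 = 0.078749; posterior odds 0.30799; posterior probability 0.235.
Dr. Park: prior odds 0.362/0.638 = 0.56740; posterior odds 2.2192; posterior probability 0.689.

Dr. Lee: 0.235; Dr. Park: 0.689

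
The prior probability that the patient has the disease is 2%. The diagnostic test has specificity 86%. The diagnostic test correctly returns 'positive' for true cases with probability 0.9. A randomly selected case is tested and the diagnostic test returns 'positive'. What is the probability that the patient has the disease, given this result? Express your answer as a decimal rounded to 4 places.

Let H be the event that the patient has the disease. P(H) = 0.02, so P(¬H) = 0.98. With E the 'positive' result, P(E|H) = 0.9 and P(E|¬H) = 0.14.
P(E) = 0.9·0.02 + 0.14·0.98 = 0.018000 + 0.13720 = 0.15520.
By Bayes' theorem, P(H|E) = 0.018000 / 0.15520 = 0.1160.

P(H | E) ≈ 0.1160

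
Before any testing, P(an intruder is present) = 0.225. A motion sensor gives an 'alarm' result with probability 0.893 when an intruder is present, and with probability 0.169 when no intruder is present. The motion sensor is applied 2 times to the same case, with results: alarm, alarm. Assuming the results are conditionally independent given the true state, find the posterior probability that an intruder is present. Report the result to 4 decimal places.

Posterior P(H) ≈ 0.8902

With H the event that an intruder is present, the joint likelihood of the observed sequence is P(data|H) = 0.893·0.893 = 0.79745 and P(data|¬H) = 0.169·0.169 = 0.028561.
Bayes: P(H|data) = 0.225·0.79745 / (0.225·0.79745 + 0.775·0.028561) = 0.17943/0.20156 = 0.8902.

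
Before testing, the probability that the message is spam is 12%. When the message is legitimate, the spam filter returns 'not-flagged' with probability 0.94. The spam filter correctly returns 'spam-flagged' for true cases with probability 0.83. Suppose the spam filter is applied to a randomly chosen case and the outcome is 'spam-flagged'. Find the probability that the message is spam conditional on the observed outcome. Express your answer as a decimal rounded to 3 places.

Let H be the event that the message is spam. P(H) = 0.12, so P(¬H) = 0.88. With E the 'spam-flagged' result, P(E|H) = 0.83 and P(E|¬H) = 0.06.
P(E) = 0.83·0.12 + 0.06·0.88 = 0.099600 + 0.052800 = 0.15240.
By Bayes' theorem, P(H|E) = 0.099600 / 0.15240 = 0.654.

P(H | E) ≈ 0.654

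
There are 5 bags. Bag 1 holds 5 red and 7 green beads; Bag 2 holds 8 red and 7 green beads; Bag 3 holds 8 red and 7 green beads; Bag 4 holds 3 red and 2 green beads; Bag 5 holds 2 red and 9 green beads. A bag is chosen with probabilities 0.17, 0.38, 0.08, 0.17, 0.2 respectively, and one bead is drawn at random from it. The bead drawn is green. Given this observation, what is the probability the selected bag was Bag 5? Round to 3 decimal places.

Posterior probability ≈ 0.300

Tabulate prior·likelihood by source: [1] prior 0.17, lik 0.5833, product 0.09917; [2] prior 0.38, lik 0.4667, product 0.1773; [3] prior 0.08, lik 0.4667, product 0.03733; [4] prior 0.17, lik 0.4, product 0.06800; [5] prior 0.2, lik 0.8182, product 0.1636.
Normalizing constant = 0.54547; the posterior for Bag 5 is its product over the sum, 0.1636/0.54547 = 0.300.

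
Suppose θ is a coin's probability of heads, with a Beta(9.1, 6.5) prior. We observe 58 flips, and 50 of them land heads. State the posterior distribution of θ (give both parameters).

Posterior: Beta(59.1, 14.5)

The binomial likelihood is conjugate to the Beta prior: with 50 successes and 8 failures, the posterior is Beta(9.1+50, 6.5+8) = Beta(59.1, 14.5).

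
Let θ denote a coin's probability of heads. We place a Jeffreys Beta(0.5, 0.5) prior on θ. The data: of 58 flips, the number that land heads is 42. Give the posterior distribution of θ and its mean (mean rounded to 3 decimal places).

Posterior: Beta(42.5, 16.5); mean ≈ 0.720

The binomial likelihood is conjugate to the Beta prior: with 42 successes and 16 failures, the posterior is Beta(0.5+42, 0.5+16) = Beta(42.5, 16.5).
Posterior mean = α/(α+β) = 42.5/59 = 0.720.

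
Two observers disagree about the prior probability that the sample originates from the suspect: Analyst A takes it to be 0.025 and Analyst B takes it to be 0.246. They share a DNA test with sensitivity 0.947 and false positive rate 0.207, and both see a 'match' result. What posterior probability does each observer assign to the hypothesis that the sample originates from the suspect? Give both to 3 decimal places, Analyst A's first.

Analyst A: 0.105; Analyst B: 0.599

P('+'|H) = 0.947, P('+'|¬H) = 0.207.
Analyst A: numerator 0.947·0.025 = 0.023675; evidence = 0.023675+0.207·0.975 = 0.22550; posterior = 0.105.
Analyst B: numerator 0.947·0.246 = 0.23296; evidence = 0.23296+0.207·0.754 = 0.38904; posterior = 0.599.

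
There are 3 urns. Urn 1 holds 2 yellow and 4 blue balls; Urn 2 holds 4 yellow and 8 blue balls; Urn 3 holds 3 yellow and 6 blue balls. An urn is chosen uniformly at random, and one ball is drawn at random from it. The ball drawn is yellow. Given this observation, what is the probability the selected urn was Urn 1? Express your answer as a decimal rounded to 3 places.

Posterior probability ≈ 0.333

P(yellow|Urn 1) = 0.3333; P(yellow|Urn 2) = 0.3333; P(yellow|Urn 3) = 0.3333.
Prior × likelihood for each source: 0.333333·0.3333=0.1111, 0.333333·0.3333=0.1111, 0.333333·0.3333=0.1111. Summing gives P(yellow) = 0.33333.
P(Urn 1 | yellow) = 0.1111 / 0.33333 = 0.333.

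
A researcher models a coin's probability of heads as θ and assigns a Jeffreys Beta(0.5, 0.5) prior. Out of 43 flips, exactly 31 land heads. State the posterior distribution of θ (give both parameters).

Posterior: Beta(31.5, 12.5)

Observing 31 successes and 12 failures updates Beta(0.5, 0.5) by adding the success and failure counts to the two shape parameters: α = 0.5+31 = 31.5, β = 0.5+12 = 12.5.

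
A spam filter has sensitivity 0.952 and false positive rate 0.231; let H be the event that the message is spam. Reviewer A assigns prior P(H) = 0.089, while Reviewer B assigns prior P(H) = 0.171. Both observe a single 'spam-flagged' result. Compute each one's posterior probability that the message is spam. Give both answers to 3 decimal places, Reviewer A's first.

Reviewer A: 0.287; Reviewer B: 0.459

The likelihood ratio for a 'spam-flagged' result is 0.952/0.231 = 4.1212.
Reviewer A: prior odds 0.089/0.911 = 0.097695; posterior odds 0.40262; posterior probability 0.287.
Reviewer B: prior odds 0.171/0.829 = 0.20627; posterior odds 0.85009; posterior probability 0.459.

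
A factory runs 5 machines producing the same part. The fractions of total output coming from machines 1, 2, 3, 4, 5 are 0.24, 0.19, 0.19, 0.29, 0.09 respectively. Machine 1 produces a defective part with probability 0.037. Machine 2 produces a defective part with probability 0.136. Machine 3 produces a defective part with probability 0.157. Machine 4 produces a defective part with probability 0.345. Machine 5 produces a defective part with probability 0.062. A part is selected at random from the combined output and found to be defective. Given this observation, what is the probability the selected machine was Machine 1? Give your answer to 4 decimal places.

P(defective|M1) = 0.037; P(defective|M2) = 0.136; P(defective|M3) = 0.157; P(defective|M4) = 0.345; P(defective|M5) = 0.062.
Prior × likelihood for each source: 0.24·0.037=0.008880, 0.19·0.136=0.02584, 0.19·0.157=0.02983, 0.29·0.345=0.1000, 0.09·0.062=0.005580. Summing gives P(defective) = 0.17018.
P(Machine 1 | defective) = 0.008880 / 0.17018 = 0.0522.

Posterior probability ≈ 0.0522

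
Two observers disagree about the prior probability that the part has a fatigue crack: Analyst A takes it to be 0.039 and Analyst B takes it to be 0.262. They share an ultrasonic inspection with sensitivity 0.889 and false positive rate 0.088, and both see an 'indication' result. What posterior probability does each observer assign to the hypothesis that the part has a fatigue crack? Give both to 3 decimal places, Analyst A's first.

P('+'|H) = 0.889, P('+'|¬H) = 0.088.
Analyst A: numerator 0.889·0.039 = 0.034671; evidence = 0.034671+0.088·0.961 = 0.11924; posterior = 0.291.
Analyst B: numerator 0.889·0.262 = 0.23292; evidence = 0.23292+0.088·0.738 = 0.29786; posterior = 0.782.

Analyst A: 0.291; Analyst B: 0.782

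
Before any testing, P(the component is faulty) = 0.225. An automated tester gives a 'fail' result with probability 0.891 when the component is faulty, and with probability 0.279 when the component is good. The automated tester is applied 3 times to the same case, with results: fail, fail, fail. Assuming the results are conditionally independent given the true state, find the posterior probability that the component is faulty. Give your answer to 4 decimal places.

With H the event that the component is faulty, the joint likelihood of the observed sequence is P(data|H) = 0.891·0.891·0.891 = 0.70735 and P(data|¬H) = 0.279·0.279·0.279 = 0.021718.
Bayes: P(H|data) = 0.225·0.70735 / (0.225·0.70735 + 0.775·0.021718) = 0.15915/0.17598 = 0.9044.

Posterior P(H) ≈ 0.9044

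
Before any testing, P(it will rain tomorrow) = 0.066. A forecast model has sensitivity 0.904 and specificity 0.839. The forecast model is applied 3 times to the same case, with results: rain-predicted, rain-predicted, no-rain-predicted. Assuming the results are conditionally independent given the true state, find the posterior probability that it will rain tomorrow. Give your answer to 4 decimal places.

Posterior P(H) ≈ 0.2031

With H the event that it will rain tomorrow, the joint likelihood of the observed sequence is P(data|H) = 0.904·0.904·0.096 = 0.078453 and P(data|¬H) = 0.161·0.161·0.839 = 0.021748.
Bayes: P(H|data) = 0.066·0.078453 / (0.066·0.078453 + 0.934·0.021748) = 0.0051779/0.025490 = 0.2031.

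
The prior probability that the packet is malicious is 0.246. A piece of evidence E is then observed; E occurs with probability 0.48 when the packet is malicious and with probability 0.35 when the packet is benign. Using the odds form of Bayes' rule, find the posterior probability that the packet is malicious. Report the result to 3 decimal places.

Posterior probability ≈ 0.309

Prior odds = 0.246/(1−0.246) = 0.32626. In log-odds, ln(0.32626) = -1.1201.
Add log likelihood ratio: ln(1.3714) = 0.31585.
Posterior log-odds = -0.80421, so posterior odds = exp(-0.80421) = 0.44744. Converting, P(H|E) = 0.44744/1.4474 = 0.309.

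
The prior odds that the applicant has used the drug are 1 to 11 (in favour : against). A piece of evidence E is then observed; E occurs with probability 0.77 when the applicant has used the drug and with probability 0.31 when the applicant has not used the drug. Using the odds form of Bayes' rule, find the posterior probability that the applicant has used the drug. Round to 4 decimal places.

Posterior probability ≈ 0.1842

Prior odds = 1/11 = 0.090909.
Likelihood ratio for E = 0.77/0.31 = 2.4839.
Posterior odds = prior odds × LR = 0.22581.
Posterior probability = odds/(1+odds) = 0.22581/1.2258 = 0.1842.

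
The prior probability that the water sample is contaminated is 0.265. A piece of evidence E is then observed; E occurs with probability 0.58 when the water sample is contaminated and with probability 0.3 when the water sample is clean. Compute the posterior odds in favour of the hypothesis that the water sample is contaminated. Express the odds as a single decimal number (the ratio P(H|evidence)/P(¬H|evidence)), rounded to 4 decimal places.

Prior odds = 0.265/(1−0.265) = 0.36054.
Likelihood ratio for E = 0.58/0.3 = 1.9333.
Posterior odds = prior odds × LR = 0.69705.

Posterior odds ≈ 0.6971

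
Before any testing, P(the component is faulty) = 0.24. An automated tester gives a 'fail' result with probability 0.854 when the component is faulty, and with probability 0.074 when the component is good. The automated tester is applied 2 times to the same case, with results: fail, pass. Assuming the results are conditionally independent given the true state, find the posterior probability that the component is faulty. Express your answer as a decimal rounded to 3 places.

With H the event that the component is faulty, the joint likelihood of the observed sequence is P(data|H) = 0.854·0.146 = 0.12468 and P(data|¬H) = 0.074·0.926 = 0.068524.
Bayes: P(H|data) = 0.24·0.12468 / (0.24·0.12468 + 0.76·0.068524) = 0.029924/0.082002 = 0.3649.

Posterior P(H) ≈ 0.365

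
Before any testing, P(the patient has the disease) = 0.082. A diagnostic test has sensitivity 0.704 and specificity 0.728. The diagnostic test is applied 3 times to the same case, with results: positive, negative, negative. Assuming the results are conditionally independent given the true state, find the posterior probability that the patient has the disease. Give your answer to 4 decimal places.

Posterior P(H) ≈ 0.0368

With H the event that the patient has the disease, the joint likelihood of the observed sequence is P(data|H) = 0.704·0.296·0.296 = 0.061682 and P(data|¬H) = 0.272·0.728·0.728 = 0.14416.
Bayes: P(H|data) = 0.082·0.061682 / (0.082·0.061682 + 0.918·0.14416) = 0.0050579/0.13739 = 0.0368.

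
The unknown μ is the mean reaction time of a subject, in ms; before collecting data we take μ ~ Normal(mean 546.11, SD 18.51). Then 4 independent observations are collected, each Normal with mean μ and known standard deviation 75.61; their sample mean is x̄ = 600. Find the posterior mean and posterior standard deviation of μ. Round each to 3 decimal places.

With known σ, the Normal prior is conjugate. Weight on the data is w = (n/σ²)/(n/σ² + 1/τ₀²) = 0.00069968/(0.00069968+0.00291868) = 0.19337.
Posterior mean = w·x̄ + (1−w)·μ₀ = 0.19337·600 + 0.80663·546.11 = 556.531. Posterior variance = 1/(0.00069968+0.00291868) = 276.368, so SD = 16.624.

Posterior mean ≈ 556.531; posterior SD ≈ 16.624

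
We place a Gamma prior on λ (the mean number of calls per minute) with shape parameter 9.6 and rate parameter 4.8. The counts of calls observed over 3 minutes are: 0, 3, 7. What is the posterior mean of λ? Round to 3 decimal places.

The Poisson likelihood adds the total count to the shape and the number of exposure periods to the rate. Here ∑xᵢ = 10 and n = 3, so shape 9.6→19.6 and rate 4.8→7.8.
Posterior mean = shape/rate = 19.6/7.8 = 2.513.

Posterior mean ≈ 2.513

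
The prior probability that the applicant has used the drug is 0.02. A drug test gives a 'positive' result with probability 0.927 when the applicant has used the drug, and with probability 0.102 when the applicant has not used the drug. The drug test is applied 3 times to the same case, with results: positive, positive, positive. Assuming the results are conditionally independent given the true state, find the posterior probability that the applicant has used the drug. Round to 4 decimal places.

Let H be the event that the applicant has used the drug; start with P(H) = 0.02. P('positive'|H) = 0.927, P('positive'|¬H) = 0.102.
Update on result 1 ('positive'): P(H) ← 0.927·0.0200 / (0.927·0.0200 + 0.102·0.9800) = 0.018540/0.11850 = 0.1565.
Update on result 2 ('positive'): P(H) ← 0.927·0.1565 / (0.927·0.1565 + 0.102·0.8435) = 0.14503/0.23108 = 0.6276.
Update on result 3 ('positive'): P(H) ← 0.927·0.6276 / (0.927·0.6276 + 0.102·0.3724) = 0.58183/0.61981 = 0.9387.

Posterior P(H) ≈ 0.9387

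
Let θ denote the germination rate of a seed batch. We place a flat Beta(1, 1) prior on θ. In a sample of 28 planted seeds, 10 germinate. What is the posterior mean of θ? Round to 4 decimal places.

Posterior mean ≈ 0.3667

Observing 10 successes and 18 failures updates Beta(1, 1) by adding the success and failure counts to the two shape parameters: α = 1+10 = 11, β = 1+18 = 19.
Posterior mean = α/(α+β) = 11/30 = 0.3667.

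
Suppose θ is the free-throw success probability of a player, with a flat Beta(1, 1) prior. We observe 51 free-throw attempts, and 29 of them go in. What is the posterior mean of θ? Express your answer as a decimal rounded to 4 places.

Posterior mean ≈ 0.5660

The binomial likelihood is conjugate to the Beta prior: with 29 successes and 22 failures, the posterior is Beta(1+29, 1+22) = Beta(30, 23).
E[θ | data] = 30/(30+23) = 0.5660.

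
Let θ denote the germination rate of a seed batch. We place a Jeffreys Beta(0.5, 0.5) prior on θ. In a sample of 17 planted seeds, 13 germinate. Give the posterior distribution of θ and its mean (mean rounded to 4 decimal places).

Observing 13 successes and 4 failures updates Beta(0.5, 0.5) by adding the success and failure counts to the two shape parameters: α = 0.5+13 = 13.5, β = 0.5+4 = 4.5.
Posterior mean = α/(α+β) = 13.5/18 = 0.7500.

Posterior: Beta(13.5, 4.5); mean ≈ 0.7500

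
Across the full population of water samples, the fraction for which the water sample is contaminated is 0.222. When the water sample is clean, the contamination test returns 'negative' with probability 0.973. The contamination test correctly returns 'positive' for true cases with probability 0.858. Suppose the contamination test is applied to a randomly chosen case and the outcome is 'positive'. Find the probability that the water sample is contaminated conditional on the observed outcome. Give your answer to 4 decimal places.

Write H for 'the water sample is contaminated'. Prior odds H:¬H = 0.222/0.778 = 0.28535. For the 'positive' outcome, the likelihood ratio is 0.858/0.027 = 31.778.
Posterior odds = 0.28535 × 31.778 = 9.0677, so P(H|E) = 9.0677/(1+9.0677) = 0.9007.

P(H | E) ≈ 0.9007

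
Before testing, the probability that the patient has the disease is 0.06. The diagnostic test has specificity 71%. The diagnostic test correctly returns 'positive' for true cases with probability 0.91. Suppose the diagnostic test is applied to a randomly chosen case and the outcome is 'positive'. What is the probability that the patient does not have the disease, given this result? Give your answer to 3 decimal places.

P(¬H | E) ≈ 0.833

Write H for 'the patient has the disease'. Prior odds H:¬H = 0.06/0.94 = 0.063830. For the 'positive' outcome, the likelihood ratio is 0.91/0.29 = 3.1379.
Posterior odds = 0.063830 × 3.1379 = 0.20029, so P(H|E) = 0.20029/(1+0.20029) = 0.167. Then P(¬H|E) = 1 − 0.167 = 0.833.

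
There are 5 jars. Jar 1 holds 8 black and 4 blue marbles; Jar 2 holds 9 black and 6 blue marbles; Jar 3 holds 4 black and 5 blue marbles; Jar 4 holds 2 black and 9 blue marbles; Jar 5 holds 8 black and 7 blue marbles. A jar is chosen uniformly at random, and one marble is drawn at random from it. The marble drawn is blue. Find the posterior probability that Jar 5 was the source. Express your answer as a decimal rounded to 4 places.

Posterior probability ≈ 0.1813

Tabulate prior·likelihood by source: [1] prior 0.2, lik 0.3333, product 0.06667; [2] prior 0.2, lik 0.4, product 0.08000; [3] prior 0.2, lik 0.5556, product 0.1111; [4] prior 0.2, lik 0.8182, product 0.1636; [5] prior 0.2, lik 0.4667, product 0.09333.
Normalizing constant = 0.51475; the posterior for Jar 5 is its product over the sum, 0.09333/0.51475 = 0.1813.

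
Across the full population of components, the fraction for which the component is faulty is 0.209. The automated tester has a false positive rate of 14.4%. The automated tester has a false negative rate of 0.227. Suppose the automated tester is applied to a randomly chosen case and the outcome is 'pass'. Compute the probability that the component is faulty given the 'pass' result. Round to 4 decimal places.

P(H | E) ≈ 0.0655

Write H for 'the component is faulty'. Prior odds H:¬H = 0.209/0.791 = 0.26422. For the 'pass' outcome, the likelihood ratio is 0.227/0.856 = 0.26519.
Posterior odds = 0.26422 × 0.26519 = 0.070068, so P(H|E) = 0.070068/(1+0.070068) = 0.0655.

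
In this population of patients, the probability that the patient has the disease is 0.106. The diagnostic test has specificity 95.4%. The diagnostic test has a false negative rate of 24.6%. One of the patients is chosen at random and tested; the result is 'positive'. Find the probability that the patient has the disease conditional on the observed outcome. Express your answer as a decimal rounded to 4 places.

Write H for 'the patient has the disease'. Prior odds H:¬H = 0.106/0.894 = 0.11857. For the 'positive' outcome, the likelihood ratio is 0.754/0.046 = 16.391.
Posterior odds = 0.11857 × 16.391 = 1.9435, so P(H|E) = 1.9435/(1+1.9435) = 0.6603.

P(H | E) ≈ 0.6603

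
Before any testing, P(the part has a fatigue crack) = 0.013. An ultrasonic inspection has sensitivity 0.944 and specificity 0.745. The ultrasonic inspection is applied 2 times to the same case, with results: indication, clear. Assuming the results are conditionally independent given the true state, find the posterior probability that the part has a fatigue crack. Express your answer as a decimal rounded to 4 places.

With H the event that the part has a fatigue crack, the joint likelihood of the observed sequence is P(data|H) = 0.944·0.056 = 0.052864 and P(data|¬H) = 0.255·0.745 = 0.18998.
Bayes: P(H|data) = 0.013·0.052864 / (0.013·0.052864 + 0.987·0.18998) = 0.00068723/0.18819 = 0.0037.

Posterior P(H) ≈ 0.0037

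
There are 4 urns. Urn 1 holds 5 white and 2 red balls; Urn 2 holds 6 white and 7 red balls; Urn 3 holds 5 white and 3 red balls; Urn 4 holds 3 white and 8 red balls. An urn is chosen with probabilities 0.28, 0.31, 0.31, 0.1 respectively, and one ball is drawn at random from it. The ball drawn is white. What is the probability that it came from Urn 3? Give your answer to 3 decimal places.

Posterior probability ≈ 0.343

Tabulate prior·likelihood by source: [1] prior 0.28, lik 0.7143, product 0.2000; [2] prior 0.31, lik 0.4615, product 0.1431; [3] prior 0.31, lik 0.625, product 0.1938; [4] prior 0.1, lik 0.2727, product 0.02727.
Normalizing constant = 0.56410; the posterior for Urn 3 is its product over the sum, 0.1938/0.56410 = 0.343.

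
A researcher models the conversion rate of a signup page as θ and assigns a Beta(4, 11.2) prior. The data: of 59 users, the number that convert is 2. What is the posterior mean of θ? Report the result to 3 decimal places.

Posterior mean ≈ 0.081

Observing 2 successes and 57 failures updates Beta(4, 11.2) by adding the success and failure counts to the two shape parameters: α = 4+2 = 6, β = 11.2+57 = 68.2.
E[θ | data] = 6/(6+68.2) = 0.081.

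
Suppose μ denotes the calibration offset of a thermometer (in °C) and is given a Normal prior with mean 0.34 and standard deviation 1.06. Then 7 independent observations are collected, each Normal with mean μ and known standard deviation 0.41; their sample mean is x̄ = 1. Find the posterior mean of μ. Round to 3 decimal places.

Posterior mean ≈ 0.986

Prior precision 1/τ₀² = 1/1.06² = 0.889996; data precision n/σ² = 7/0.41² = 41.6419.
Posterior precision = 0.889996 + 41.6419 = 42.5319.
Posterior mean = (0.889996·0.34 + 41.6419·1) / 42.5319 = 0.986.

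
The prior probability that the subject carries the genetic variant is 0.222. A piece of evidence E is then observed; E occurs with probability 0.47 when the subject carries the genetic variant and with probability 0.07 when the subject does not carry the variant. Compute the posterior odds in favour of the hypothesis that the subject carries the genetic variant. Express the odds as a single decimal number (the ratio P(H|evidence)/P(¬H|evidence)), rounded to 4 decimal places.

Prior odds = 0.222/(1−0.222) = 0.28535. In log-odds, ln(0.28535) = -1.2540.
Add log likelihood ratio: ln(6.7143) = 1.9042.
Posterior log-odds = 0.65019, so posterior odds = exp(0.65019) = 1.9159.

Posterior odds ≈ 1.9159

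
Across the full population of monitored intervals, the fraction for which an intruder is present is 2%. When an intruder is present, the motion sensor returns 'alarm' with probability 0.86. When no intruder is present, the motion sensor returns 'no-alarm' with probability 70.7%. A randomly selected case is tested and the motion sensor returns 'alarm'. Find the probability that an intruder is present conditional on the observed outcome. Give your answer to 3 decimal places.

Write H for 'an intruder is present'. Prior odds H:¬H = 0.02/0.98 = 0.020408. For the 'alarm' outcome, the likelihood ratio is 0.86/0.293 = 2.9352.
Posterior odds = 0.020408 × 2.9352 = 0.059901, so P(H|E) = 0.059901/(1+0.059901) = 0.057.

P(H | E) ≈ 0.057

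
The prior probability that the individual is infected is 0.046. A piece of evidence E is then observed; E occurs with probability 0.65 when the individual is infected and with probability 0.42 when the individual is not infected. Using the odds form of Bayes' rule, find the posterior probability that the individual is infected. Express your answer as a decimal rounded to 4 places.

Posterior probability ≈ 0.0694

Prior odds = 0.046/(1−0.046) = 0.048218. In log-odds, ln(0.048218) = -3.0320.
Add log likelihood ratio: ln(1.5476) = 0.43672.
Posterior log-odds = -2.5953, so posterior odds = exp(-2.5953) = 0.074623. Converting, P(H|E) = 0.074623/1.0746 = 0.0694.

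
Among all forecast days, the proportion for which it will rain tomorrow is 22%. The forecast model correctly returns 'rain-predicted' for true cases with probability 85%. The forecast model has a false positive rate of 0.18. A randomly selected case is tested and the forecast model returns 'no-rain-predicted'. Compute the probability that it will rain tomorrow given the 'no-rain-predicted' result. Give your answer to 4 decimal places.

Write H for 'it will rain tomorrow'. Prior odds H:¬H = 0.22/0.78 = 0.28205. For the 'no-rain-predicted' outcome, the likelihood ratio is 0.15/0.82 = 0.18293.
Posterior odds = 0.28205 × 0.18293 = 0.051595, so P(H|E) = 0.051595/(1+0.051595) = 0.0491.

P(H | E) ≈ 0.0491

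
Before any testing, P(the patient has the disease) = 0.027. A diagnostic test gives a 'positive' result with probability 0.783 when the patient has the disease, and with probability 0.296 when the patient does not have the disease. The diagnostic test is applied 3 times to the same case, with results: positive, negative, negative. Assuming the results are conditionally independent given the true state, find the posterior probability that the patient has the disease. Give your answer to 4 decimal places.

Let H be the event that the patient has the disease; start with P(H) = 0.027. P('positive'|H) = 0.783, P('positive'|¬H) = 0.296.
Update on result 1 ('positive'): P(H) ← 0.783·0.0270 / (0.783·0.0270 + 0.296·0.9730) = 0.021141/0.30915 = 0.0684.
Update on result 2 ('negative'): P(H) ← 0.217·0.0684 / (0.217·0.0684 + 0.704·0.9316) = 0.014839/0.67070 = 0.0221.
Update on result 3 ('negative'): P(H) ← 0.217·0.0221 / (0.217·0.0221 + 0.704·0.9779) = 0.0048012/0.69322 = 0.0069.

Posterior P(H) ≈ 0.0069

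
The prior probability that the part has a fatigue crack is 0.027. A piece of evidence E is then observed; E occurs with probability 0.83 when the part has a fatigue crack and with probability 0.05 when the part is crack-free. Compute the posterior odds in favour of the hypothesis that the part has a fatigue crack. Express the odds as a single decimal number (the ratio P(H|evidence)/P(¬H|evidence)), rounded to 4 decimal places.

Prior odds = 0.027/(1−0.027) = 0.027749. In log-odds, ln(0.027749) = -3.5845.
Add log likelihood ratio: ln(16.600) = 2.8094.
Posterior log-odds = -0.77514, so posterior odds = exp(-0.77514) = 0.46064.

Posterior odds ≈ 0.4606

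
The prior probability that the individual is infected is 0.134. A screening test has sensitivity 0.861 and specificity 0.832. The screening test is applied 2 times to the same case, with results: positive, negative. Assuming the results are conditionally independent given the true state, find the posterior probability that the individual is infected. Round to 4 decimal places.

Let H be the event that the individual is infected; start with P(H) = 0.134. P('positive'|H) = 0.861, P('positive'|¬H) = 0.168.
Update on result 1 ('positive'): P(H) ← 0.861·0.1340 / (0.861·0.1340 + 0.168·0.8660) = 0.11537/0.26086 = 0.4423.
Update on result 2 ('negative'): P(H) ← 0.139·0.4423 / (0.139·0.4423 + 0.832·0.5577) = 0.061477/0.52550 = 0.1170.

Posterior P(H) ≈ 0.1170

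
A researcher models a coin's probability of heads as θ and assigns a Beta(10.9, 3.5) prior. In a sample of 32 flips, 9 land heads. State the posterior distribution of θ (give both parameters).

Observing 9 successes and 23 failures updates Beta(10.9, 3.5) by adding the success and failure counts to the two shape parameters: α = 10.9+9 = 19.9, β = 3.5+23 = 26.5.

Posterior: Beta(19.9, 26.5)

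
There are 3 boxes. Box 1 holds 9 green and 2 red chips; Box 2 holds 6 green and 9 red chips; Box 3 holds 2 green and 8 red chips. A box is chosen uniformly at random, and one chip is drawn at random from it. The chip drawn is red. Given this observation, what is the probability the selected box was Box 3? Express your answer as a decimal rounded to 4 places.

Posterior probability ≈ 0.5057

Tabulate prior·likelihood by source: [1] prior 0.333333, lik 0.1818, product 0.06061; [2] prior 0.333333, lik 0.6, product 0.2000; [3] prior 0.333333, lik 0.8, product 0.2667.
Normalizing constant = 0.52727; the posterior for Box 3 is its product over the sum, 0.2667/0.52727 = 0.5057.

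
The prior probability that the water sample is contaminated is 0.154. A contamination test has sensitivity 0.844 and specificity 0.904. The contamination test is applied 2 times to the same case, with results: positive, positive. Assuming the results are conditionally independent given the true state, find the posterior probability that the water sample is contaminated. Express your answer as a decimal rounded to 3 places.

Posterior P(H) ≈ 0.934

Let H be the event that the water sample is contaminated; start with P(H) = 0.154. P('positive'|H) = 0.844, P('positive'|¬H) = 0.096.
Update on result 1 ('positive'): P(H) ← 0.844·0.1540 / (0.844·0.1540 + 0.096·0.8460) = 0.12998/0.21119 = 0.6154.
Update on result 2 ('positive'): P(H) ← 0.844·0.6154 / (0.844·0.6154 + 0.096·0.3846) = 0.51943/0.55635 = 0.9336.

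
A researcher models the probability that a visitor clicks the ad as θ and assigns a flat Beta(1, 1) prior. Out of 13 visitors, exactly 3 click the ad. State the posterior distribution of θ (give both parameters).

Posterior: Beta(4, 11)

The binomial likelihood is conjugate to the Beta prior: with 3 successes and 10 failures, the posterior is Beta(1+3, 1+10) = Beta(4, 11).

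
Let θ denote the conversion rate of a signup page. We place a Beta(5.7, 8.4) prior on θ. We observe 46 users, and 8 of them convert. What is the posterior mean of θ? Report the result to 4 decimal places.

The binomial likelihood is conjugate to the Beta prior: with 8 successes and 38 failures, the posterior is Beta(5.7+8, 8.4+38) = Beta(13.7, 46.4).
E[θ | data] = 13.7/(13.7+46.4) = 0.2280.

Posterior mean ≈ 0.2280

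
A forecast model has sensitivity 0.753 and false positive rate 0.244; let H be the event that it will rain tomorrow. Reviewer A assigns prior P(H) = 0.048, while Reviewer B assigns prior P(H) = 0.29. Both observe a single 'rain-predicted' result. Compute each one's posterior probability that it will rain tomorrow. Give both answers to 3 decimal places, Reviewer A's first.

P('+'|H) = 0.753, P('+'|¬H) = 0.244.
Reviewer A: numerator 0.753·0.048 = 0.036144; evidence = 0.036144+0.244·0.952 = 0.26843; posterior = 0.135.
Reviewer B: numerator 0.753·0.29 = 0.21837; evidence = 0.21837+0.244·0.71 = 0.39161; posterior = 0.558.

Reviewer A: 0.135; Reviewer B: 0.558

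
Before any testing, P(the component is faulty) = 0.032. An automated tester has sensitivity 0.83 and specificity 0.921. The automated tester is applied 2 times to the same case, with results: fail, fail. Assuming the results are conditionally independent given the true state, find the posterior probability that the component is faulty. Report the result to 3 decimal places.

Posterior P(H) ≈ 0.785

Let H be the event that the component is faulty; start with P(H) = 0.032. P('fail'|H) = 0.83, P('fail'|¬H) = 0.079.
Update on result 1 ('fail'): P(H) ← 0.83·0.0320 / (0.83·0.0320 + 0.079·0.9680) = 0.026560/0.10303 = 0.2578.
Update on result 2 ('fail'): P(H) ← 0.83·0.2578 / (0.83·0.2578 + 0.079·0.7422) = 0.21396/0.27260 = 0.7849.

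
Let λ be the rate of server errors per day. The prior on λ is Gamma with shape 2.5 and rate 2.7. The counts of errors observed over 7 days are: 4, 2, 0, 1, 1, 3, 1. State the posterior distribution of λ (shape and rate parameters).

Posterior: Gamma(shape=14.5, rate=9.7)

Total count ∑xᵢ = 12 over n = 7 days.
Gamma is conjugate to the Poisson likelihood: posterior is Gamma(shape = 2.5+12 = 14.5, rate = 2.7+7 = 9.7).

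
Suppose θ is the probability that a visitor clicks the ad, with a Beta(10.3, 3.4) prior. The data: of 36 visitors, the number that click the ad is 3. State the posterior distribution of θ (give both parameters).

Observing 3 successes and 33 failures updates Beta(10.3, 3.4) by adding the success and failure counts to the two shape parameters: α = 10.3+3 = 13.3, β = 3.4+33 = 36.4.

Posterior: Beta(13.3, 36.4)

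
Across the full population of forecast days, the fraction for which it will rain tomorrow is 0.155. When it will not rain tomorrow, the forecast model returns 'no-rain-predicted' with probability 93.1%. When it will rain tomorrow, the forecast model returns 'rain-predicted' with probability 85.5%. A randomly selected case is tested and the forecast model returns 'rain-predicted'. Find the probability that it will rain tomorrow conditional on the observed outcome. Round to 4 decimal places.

Let H be the event that it will rain tomorrow. P(H) = 0.155, so P(¬H) = 0.845. With E the 'rain-predicted' result, P(E|H) = 0.855 and P(E|¬H) = 0.069.
P(E) = 0.855·0.155 + 0.069·0.845 = 0.13253 + 0.058305 = 0.19083.
By Bayes' theorem, P(H|E) = 0.13253 / 0.19083 = 0.6945.

P(H | E) ≈ 0.6945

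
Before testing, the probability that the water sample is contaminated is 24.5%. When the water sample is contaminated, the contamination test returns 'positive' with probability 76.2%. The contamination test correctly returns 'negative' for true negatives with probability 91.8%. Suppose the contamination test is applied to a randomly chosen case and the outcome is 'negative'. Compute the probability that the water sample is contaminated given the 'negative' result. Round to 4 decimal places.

Let H be the event that the water sample is contaminated. P(H) = 0.245, so P(¬H) = 0.755. With E the 'negative' result, P(E|H) = 0.238 and P(E|¬H) = 0.918.
P(E) = 0.238·0.245 + 0.918·0.755 = 0.058310 + 0.69309 = 0.75140.
By Bayes' theorem, P(H|E) = 0.058310 / 0.75140 = 0.0776.

P(H | E) ≈ 0.0776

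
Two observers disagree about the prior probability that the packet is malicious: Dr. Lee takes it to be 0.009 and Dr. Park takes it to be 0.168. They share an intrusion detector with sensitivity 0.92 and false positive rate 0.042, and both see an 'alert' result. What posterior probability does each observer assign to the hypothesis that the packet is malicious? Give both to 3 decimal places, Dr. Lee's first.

Dr. Lee: 0.166; Dr. Park: 0.816

P('+'|H) = 0.92, P('+'|¬H) = 0.042.
Dr. Lee: numerator 0.92·0.009 = 0.0082800; evidence = 0.0082800+0.042·0.991 = 0.049902; posterior = 0.166.
Dr. Park: numerator 0.92·0.168 = 0.15456; evidence = 0.15456+0.042·0.832 = 0.18950; posterior = 0.816.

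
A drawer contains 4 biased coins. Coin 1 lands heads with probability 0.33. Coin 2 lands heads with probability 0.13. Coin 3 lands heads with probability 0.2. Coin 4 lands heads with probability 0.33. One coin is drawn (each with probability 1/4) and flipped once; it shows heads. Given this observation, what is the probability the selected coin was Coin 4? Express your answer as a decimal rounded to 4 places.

P(heads|C1) = 0.33; P(heads|C2) = 0.13; P(heads|C3) = 0.2; P(heads|C4) = 0.33.
Prior × likelihood for each source: 0.25·0.33=0.08250, 0.25·0.13=0.03250, 0.25·0.2=0.05000, 0.25·0.33=0.08250. Summing gives P(heads) = 0.24750.
P(Coin 4 | heads) = 0.08250 / 0.24750 = 0.3333.

Posterior probability ≈ 0.3333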